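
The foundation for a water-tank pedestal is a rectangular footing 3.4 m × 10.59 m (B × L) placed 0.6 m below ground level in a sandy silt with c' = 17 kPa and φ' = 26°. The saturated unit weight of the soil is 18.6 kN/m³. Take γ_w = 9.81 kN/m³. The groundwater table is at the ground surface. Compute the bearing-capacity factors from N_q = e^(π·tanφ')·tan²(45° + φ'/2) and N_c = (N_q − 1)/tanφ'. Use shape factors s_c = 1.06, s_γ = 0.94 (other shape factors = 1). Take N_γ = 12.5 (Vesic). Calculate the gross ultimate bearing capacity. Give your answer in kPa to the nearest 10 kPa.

tan26° = 0.4877, so N_q = e^(π×0.4877)·tan²(58°) = 4.629 × 2.561 = 11.85.
N_c = (11.85 − 1)/tan26° = 22.25.
γ' = 18.6 − 9.81 = 8.79 kN/m³ (submerged throughout). q = 8.79 × 0.6 = 5.274 kPa; the same γ' applies in the ½γBN_γ term.
c·N_c·s_c = 17 × 22.254 × 1.06 = 401.02 kPa
q·N_q = 5.274 × 11.854 = 62.519 kPa
0.5·γ·B·N_γ·s_γ = 0.5 × 8.79 × 3.4 × 12.5 × 0.94 = 175.58 kPa
q_ult = 401.02 + 62.519 + 175.58 = 639.12 kPa.

q_ult ≈ 640 kPa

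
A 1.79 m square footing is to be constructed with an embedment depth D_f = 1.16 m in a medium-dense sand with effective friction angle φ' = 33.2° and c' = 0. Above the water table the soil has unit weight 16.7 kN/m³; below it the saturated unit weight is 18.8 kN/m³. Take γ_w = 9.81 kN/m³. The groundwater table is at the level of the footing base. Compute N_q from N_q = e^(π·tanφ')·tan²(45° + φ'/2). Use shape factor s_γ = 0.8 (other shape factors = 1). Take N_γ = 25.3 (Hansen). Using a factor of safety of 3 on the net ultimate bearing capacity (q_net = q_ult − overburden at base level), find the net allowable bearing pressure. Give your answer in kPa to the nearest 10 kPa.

N_q = e^(π·tan33.2°)·tan²(61.6°) = 26.72.
Overburden at base level: q = 16.7 × 1.16 = 19.372 kPa.
Below the base the soil is submerged, so the ½γBN_γ term uses γ' = 18.8 − 9.81 = 8.99 kN/m³.
Surcharge term q·N_q = 19.372 × 26.725 = 517.71 kPa; self-weight term 0.5·γ·B·N_γ·s_γ = 0.5 × 8.99 × 1.79 × 25.3 × 0.8 = 162.85 kPa.
q_ult = 517.71 + 162.85 = 680.56 kPa.
q_net = 680.56 − 19.372 = 661.19 kPa.
q_all(net) = 661.19 / 3 = 220.4 kPa.

q_all(net) ≈ 220 kPa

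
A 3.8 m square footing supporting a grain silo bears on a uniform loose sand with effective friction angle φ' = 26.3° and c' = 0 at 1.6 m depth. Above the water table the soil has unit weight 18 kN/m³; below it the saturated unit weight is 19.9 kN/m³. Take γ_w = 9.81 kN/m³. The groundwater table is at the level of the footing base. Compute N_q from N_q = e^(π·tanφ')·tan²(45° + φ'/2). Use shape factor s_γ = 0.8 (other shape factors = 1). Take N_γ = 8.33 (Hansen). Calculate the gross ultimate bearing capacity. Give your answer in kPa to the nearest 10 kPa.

tan26.3° = 0.4942, so N_q = e^(π×0.4942)·tan²(58.15°) = 4.724 × 2.591 = 12.24.
q = γ·D_f = 18 × 1.6 = 28.8 kPa.
For the ½γBN_γ term take γ' = 19.9 − 9.81 = 10.09 kN/m³ (soil below base is submerged).
q·N_q = 28.8 × 12.241 = 352.53 kPa
0.5·γ·B·N_γ·s_γ = 0.5 × 10.09 × 3.8 × 8.33 × 0.8 = 127.76 kPa
q_ult = 352.53 + 127.76 = 480.29 kPa.

q_ult ≈ 480 kPa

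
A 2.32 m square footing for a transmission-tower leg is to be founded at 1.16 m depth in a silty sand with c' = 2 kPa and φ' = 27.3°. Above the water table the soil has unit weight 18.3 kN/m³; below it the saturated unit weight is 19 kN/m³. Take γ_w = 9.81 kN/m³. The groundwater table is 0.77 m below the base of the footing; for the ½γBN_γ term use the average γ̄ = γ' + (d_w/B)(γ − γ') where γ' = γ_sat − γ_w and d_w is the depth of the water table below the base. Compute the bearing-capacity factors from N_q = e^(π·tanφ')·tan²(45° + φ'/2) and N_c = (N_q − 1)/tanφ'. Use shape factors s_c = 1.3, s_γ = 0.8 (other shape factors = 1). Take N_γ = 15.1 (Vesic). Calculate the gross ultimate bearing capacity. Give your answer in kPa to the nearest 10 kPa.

tan27.3° = 0.5161, so N_q = e^(π×0.5161)·tan²(58.65°) = 5.061 × 2.694 = 13.64.
N_c = (13.64 − 1)/tan27.3° = 24.48.
Overburden at base level: q = 18.3 × 1.16 = 21.228 kPa.
The water table is 0.77 m below the base (< B = 2.32 m), so the ½γBN_γ term uses γ̄ = γ' + (d_w/B)(γ − γ') = 9.19 + (0.77/2.32)(18.3 − 9.19) = 12.214 kN/m³.
Cohesion term c·N_c·s_c = 2 × 24.481 × 1.3 = 63.652 kPa; surcharge term q·N_q = 21.228 × 13.636 = 289.46 kPa; self-weight term 0.5·γ·B·N_γ·s_γ = 0.5 × 12.214 × 2.32 × 15.1 × 0.8 = 171.15 kPa.
q_ult = 63.652 + 289.46 + 171.15 = 524.26 kPa.

q_ult ≈ 520 kPa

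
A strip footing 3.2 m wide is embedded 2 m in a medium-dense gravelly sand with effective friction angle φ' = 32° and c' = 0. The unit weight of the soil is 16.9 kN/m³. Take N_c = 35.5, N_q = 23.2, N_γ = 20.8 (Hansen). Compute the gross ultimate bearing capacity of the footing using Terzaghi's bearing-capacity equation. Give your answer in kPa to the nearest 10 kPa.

q_ult ≈ 1350 kPa

Effective surcharge at the founding depth q = γ·D_f = 16.9 × 2 = 33.8 kPa.
q_ult = q·N_q + 0.5·γ·B·N_γ
     = 33.8 × 23.2 + 0.5 × 16.9 × 3.2 × 20.8
     = 784.16 + 562.43 = 1346.6 kPa.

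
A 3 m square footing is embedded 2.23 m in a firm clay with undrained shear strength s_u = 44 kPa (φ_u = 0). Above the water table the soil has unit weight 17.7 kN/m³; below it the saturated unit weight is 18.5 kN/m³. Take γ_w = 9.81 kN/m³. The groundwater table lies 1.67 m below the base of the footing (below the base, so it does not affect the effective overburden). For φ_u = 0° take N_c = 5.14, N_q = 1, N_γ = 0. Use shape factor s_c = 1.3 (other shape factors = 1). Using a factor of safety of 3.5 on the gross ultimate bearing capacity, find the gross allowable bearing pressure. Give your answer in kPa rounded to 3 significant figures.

Overburden at base level: q = 17.7 × 2.23 = 39.471 kPa.
Cohesion term c·N_c·s_c = 44 × 5.14 × 1.3 = 294.01 kPa; surcharge term q·N_q = 39.471 × 1 = 39.471 kPa.
q_ult = 294.01 + 39.471 = 333.48 kPa.
q_all = 333.48 / 3.5 = 95.28 kPa.

q_all ≈ 95.3 kPa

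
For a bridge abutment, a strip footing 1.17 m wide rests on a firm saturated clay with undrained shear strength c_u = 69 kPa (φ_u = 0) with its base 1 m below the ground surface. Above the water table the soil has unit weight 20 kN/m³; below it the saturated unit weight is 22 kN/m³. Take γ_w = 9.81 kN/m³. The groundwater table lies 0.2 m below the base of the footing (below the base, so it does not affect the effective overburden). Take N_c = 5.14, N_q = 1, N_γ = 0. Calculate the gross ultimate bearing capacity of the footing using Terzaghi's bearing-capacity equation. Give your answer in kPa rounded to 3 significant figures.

q = γ·D_f = 20 × 1 = 20 kPa.
c·N_c = 69 × 5.14 = 354.66 kPa
q·N_q = 20 × 1 = 20 kPa
q_ult = 354.66 + 20 = 374.66 kPa.

q_ult ≈ 375 kPa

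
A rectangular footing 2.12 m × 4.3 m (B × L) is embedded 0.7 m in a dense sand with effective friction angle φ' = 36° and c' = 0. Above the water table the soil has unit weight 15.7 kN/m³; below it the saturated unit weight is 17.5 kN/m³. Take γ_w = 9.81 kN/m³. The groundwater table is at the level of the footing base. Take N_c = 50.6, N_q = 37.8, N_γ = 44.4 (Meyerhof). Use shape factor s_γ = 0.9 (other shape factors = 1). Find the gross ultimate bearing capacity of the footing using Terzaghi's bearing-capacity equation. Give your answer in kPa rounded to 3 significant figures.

Effective surcharge at the founding depth q = γ·D_f = 15.7 × 0.7 = 10.99 kPa.
The water table coincides with the base, so in the self-weight term γ → γ' = 7.69 kN/m³.
q_ult = q·N_q + 0.5·γ·B·N_γ·s_γ
     = 10.99 × 37.8 + 0.5 × 7.69 × 2.12 × 44.4 × 0.9
     = 415.42 + 325.73 = 741.15 kPa.

q_ult ≈ 741 kPa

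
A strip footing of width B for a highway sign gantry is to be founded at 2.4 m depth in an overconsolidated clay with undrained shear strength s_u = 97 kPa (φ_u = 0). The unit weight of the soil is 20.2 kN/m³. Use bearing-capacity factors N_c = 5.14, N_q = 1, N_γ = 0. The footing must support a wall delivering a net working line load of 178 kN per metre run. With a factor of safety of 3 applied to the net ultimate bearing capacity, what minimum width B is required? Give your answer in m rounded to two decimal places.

B = 1.07 m

Effective surcharge at the founding depth q = γ·D_f = 20.2 × 2.4 = 48.48 kPa.
q_ult = c·N_c + q·N_q
     = 97 × 5.14 + 48.48 × 1
     = 498.58 + 48.48 = 547.06 kPa.
For φ = 0 the ½γBN_γ term vanishes, so q_ult is independent of B. q_net = 547.06 − 48.48 = 498.58 kPa; q_all(net) = 498.58/3 = 166.19 kPa.
Required width B = w / q_all(net) = 178 / 166.19 = 1.071 m.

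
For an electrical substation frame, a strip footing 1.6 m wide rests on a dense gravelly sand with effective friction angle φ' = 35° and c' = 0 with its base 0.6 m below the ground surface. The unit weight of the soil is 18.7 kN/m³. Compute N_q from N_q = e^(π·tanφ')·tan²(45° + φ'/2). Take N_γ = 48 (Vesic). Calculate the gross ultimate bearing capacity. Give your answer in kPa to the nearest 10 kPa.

tan35° = 0.7002, so N_q = e^(π×0.7002)·tan²(62.5°) = 9.023 × 3.69 = 33.3.
Overburden at base level: q = 18.7 × 0.6 = 11.22 kPa.
Surcharge term q·N_q = 11.22 × 33.296 = 373.58 kPa; self-weight term 0.5·γ·B·N_γ = 0.5 × 18.7 × 1.6 × 48 = 718.08 kPa.
q_ult = 373.58 + 718.08 = 1091.7 kPa.

q_ult ≈ 1090 kPa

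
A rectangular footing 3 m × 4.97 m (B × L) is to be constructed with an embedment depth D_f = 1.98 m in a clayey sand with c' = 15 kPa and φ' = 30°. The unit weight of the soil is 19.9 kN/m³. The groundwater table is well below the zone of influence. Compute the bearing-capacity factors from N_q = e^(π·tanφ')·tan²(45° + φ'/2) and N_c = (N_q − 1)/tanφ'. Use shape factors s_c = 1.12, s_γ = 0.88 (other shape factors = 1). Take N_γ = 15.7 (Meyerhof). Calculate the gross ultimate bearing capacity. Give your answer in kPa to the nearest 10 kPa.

q_ult ≈ 1640 kPa

tan30° = 0.5774, so N_q = e^(π×0.5774)·tan²(60°) = 6.134 × 3.0 = 18.4.
N_c = (18.4 − 1)/tan30° = 30.14.
Effective surcharge at the founding depth q = γ·D_f = 19.9 × 1.98 = 39.402 kPa.
q_ult = c·N_c·s_c + q·N_q + 0.5·γ·B·N_γ·s_γ
     = 15 × 30.14 × 1.12 + 39.402 × 18.401 + 0.5 × 19.9 × 3 × 15.7 × 0.88
     = 506.35 + 725.04 + 412.41 = 1643.8 kPa.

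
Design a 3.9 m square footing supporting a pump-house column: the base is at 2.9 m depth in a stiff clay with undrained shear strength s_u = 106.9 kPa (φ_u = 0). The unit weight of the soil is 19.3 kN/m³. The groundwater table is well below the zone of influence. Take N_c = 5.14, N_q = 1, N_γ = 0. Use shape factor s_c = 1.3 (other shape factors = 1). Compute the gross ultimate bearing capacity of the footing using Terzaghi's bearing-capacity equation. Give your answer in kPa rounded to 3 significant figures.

q_ult ≈ 770 kPa

Effective surcharge at the founding depth q = γ·D_f = 19.3 × 2.9 = 55.97 kPa.
q_ult = c·N_c·s_c + q·N_q
     = 106.9 × 5.14 × 1.3 + 55.97 × 1
     = 714.31 + 55.97 = 770.28 kPa.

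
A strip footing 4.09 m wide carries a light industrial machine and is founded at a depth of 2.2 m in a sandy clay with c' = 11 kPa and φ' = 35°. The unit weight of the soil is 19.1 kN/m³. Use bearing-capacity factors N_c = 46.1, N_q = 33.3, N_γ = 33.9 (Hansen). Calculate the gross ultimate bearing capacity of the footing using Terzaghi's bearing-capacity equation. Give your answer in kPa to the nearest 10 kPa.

Effective surcharge at the founding depth q = γ·D_f = 19.1 × 2.2 = 42.02 kPa.
q_ult = c·N_c + q·N_q + 0.5·γ·B·N_γ
     = 11 × 46.1 + 42.02 × 33.3 + 0.5 × 19.1 × 4.09 × 33.9
     = 507.1 + 1399.3 + 1324.1 = 3230.5 kPa.

q_ult ≈ 3230 kPa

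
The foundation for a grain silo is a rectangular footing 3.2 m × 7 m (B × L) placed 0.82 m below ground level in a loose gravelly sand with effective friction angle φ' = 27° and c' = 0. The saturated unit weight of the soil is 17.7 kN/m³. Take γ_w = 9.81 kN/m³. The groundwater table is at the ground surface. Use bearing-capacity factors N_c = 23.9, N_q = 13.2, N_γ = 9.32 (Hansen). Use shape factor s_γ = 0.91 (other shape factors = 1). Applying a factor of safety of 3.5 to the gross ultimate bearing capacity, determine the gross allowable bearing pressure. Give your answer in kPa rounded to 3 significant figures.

With the water table at the surface the whole profile is submerged: γ' = 17.7 − 9.81 = 7.89 kN/m³, so q = γ'·D_f = 6.4698 kPa; the same γ' applies in the ½γBN_γ term.
q_ult = q·N_q + 0.5·γ·B·N_γ·s_γ
     = 6.4698 × 13.2 + 0.5 × 7.89 × 3.2 × 9.32 × 0.91
     = 85.401 + 107.07 = 192.47 kPa.
q_all = q_ult / FS = 192.47 / 3.5 = 54.991 kPa.

q_all ≈ 55 kPa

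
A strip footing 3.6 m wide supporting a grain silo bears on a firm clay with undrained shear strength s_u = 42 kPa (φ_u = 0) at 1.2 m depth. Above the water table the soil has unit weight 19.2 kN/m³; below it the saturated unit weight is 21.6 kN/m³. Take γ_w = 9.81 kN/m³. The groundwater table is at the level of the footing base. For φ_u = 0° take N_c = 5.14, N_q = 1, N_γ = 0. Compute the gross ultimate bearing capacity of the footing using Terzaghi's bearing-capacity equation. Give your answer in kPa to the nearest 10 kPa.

q_ult ≈ 240 kPa

Effective surcharge at the founding depth q = γ·D_f = 19.2 × 1.2 = 23.04 kPa.
q_ult = c·N_c + q·N_q
     = 42 × 5.14 + 23.04 × 1
     = 215.88 + 23.04 = 238.92 kPa.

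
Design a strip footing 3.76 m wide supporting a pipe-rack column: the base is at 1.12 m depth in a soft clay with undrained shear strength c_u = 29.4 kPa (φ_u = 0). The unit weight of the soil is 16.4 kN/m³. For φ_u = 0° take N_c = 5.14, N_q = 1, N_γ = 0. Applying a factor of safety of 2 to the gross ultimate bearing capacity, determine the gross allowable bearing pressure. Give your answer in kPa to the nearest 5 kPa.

q_all ≈ 85 kPa

Effective surcharge at the founding depth q = γ·D_f = 16.4 × 1.12 = 18.368 kPa.
q_ult = c·N_c + q·N_q
     = 29.4 × 5.14 + 18.368 × 1
     = 151.12 + 18.368 = 169.48 kPa.
q_all = q_ult / FS = 169.48 / 2 = 84.742 kPa.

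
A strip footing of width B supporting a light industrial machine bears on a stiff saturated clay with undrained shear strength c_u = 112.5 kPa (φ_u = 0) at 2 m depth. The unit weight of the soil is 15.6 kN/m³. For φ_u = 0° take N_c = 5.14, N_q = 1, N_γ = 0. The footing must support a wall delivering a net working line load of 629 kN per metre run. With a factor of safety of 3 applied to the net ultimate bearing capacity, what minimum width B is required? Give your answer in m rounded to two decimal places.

B = 3.26 m

Effective surcharge at the founding depth q = γ·D_f = 15.6 × 2 = 31.2 kPa.
q_ult = c·N_c + q·N_q
     = 112.5 × 5.14 + 31.2 × 1
     = 578.25 + 31.2 = 609.45 kPa.
For φ = 0 the ½γBN_γ term vanishes, so q_ult is independent of B. q_net = 609.45 − 31.2 = 578.25 kPa; q_all(net) = 578.25/3 = 192.75 kPa.
Required width B = w / q_all(net) = 629 / 192.75 = 3.263 m.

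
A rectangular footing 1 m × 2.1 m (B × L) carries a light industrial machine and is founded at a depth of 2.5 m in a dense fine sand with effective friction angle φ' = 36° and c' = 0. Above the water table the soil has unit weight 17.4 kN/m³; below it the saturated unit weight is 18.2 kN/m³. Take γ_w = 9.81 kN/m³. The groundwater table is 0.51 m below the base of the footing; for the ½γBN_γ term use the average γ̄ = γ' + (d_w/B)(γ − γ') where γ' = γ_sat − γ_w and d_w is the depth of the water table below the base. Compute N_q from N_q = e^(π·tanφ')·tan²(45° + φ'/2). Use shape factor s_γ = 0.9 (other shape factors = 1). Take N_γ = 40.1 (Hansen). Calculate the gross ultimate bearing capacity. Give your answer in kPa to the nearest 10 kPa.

tan36° = 0.7265, so N_q = e^(π×0.7265)·tan²(63°) = 9.801 × 3.852 = 37.75.
q = γ·D_f = 17.4 × 2.5 = 43.5 kPa.
γ' = 8.39 kN/m³; averaging over the depth B below the base, γ̄ = γ' + (d_w/B)(γ − γ') = 12.985 kN/m³.
q·N_q = 43.5 × 37.752 = 1642.2 kPa
0.5·γ·B·N_γ·s_γ = 0.5 × 12.985 × 1 × 40.1 × 0.9 = 234.32 kPa
q_ult = 1642.2 + 234.32 = 1876.5 kPa.

q_ult ≈ 1880 kPa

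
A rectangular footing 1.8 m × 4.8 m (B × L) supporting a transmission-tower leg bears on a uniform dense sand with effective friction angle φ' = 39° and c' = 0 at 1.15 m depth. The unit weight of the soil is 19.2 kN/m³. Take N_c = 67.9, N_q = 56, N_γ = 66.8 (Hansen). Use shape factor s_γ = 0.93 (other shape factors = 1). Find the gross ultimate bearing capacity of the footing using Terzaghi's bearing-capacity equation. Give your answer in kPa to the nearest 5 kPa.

q_ult ≈ 2310 kPa

Overburden at base level: q = 19.2 × 1.15 = 22.08 kPa.
Surcharge term q·N_q = 22.08 × 56 = 1236.5 kPa; self-weight term 0.5·γ·B·N_γ·s_γ = 0.5 × 19.2 × 1.8 × 66.8 × 0.93 = 1073.5 kPa.
q_ult = 1236.5 + 1073.5 = 2310 kPa.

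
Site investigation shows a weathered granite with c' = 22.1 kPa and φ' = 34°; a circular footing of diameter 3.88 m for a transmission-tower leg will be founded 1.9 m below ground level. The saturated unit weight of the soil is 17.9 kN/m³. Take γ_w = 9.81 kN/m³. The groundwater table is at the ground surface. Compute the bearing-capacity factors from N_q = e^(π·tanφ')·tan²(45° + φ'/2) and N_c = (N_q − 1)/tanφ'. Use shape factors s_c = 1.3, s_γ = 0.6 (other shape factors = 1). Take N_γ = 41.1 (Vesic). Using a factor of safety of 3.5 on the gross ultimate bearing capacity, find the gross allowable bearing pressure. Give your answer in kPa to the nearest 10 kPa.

N_q = e^(π·tan34°)·tan²(62°) = 29.44; N_c = (N_q − 1)/tanφ' = 42.16.
With the water table at the surface the whole profile is submerged: γ' = 17.9 − 9.81 = 8.09 kN/m³, so q = γ'·D_f = 15.371 kPa; the same γ' applies in the ½γBN_γ term.
q_ult = c·N_c·s_c + q·N_q + 0.5·γ·B·N_γ·s_γ
     = 22.1 × 42.164 × 1.3 + 15.371 × 29.44 + 0.5 × 8.09 × 3.88 × 41.1 × 0.6
     = 1211.4 + 452.52 + 387.03 = 2050.9 kPa.
q_all = 2050.9 / 3.5 = 585.97 kPa.

q_all ≈ 590 kPa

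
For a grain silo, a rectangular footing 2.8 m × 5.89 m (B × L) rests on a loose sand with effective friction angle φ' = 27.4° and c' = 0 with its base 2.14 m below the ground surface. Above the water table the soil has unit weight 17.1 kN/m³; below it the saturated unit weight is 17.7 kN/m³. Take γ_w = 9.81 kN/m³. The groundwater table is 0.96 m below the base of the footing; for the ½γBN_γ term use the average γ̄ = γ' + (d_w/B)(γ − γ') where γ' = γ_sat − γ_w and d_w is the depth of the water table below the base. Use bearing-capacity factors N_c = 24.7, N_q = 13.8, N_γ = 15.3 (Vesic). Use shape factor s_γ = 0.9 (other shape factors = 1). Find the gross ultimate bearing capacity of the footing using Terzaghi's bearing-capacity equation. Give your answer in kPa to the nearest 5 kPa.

q_ult ≈ 720 kPa

q = γ·D_f = 17.1 × 2.14 = 36.594 kPa.
γ' = 7.89 kN/m³; averaging over the depth B below the base, γ̄ = γ' + (d_w/B)(γ − γ') = 11.048 kN/m³.
q·N_q = 36.594 × 13.8 = 505 kPa
0.5·γ·B·N_γ·s_γ = 0.5 × 11.048 × 2.8 × 15.3 × 0.9 = 212.98 kPa
q_ult = 505 + 212.98 = 717.98 kPa.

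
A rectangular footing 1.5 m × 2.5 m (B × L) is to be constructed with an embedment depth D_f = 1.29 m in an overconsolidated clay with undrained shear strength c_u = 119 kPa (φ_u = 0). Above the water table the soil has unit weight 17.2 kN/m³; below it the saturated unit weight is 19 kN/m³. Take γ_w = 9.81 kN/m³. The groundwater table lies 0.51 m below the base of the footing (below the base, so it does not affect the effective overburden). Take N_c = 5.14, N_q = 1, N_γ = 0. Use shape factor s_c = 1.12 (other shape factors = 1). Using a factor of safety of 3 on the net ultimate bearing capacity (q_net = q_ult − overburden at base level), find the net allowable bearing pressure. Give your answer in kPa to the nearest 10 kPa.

Overburden at base level: q = 17.2 × 1.29 = 22.188 kPa.
Cohesion term c·N_c·s_c = 119 × 5.14 × 1.12 = 685.06 kPa; surcharge term q·N_q = 22.188 × 1 = 22.188 kPa.
q_ult = 685.06 + 22.188 = 707.25 kPa.
q_net = 707.25 − 22.188 = 685.06 kPa.
q_all(net) = 685.06 / 3 = 228.35 kPa.

q_all(net) ≈ 230 kPa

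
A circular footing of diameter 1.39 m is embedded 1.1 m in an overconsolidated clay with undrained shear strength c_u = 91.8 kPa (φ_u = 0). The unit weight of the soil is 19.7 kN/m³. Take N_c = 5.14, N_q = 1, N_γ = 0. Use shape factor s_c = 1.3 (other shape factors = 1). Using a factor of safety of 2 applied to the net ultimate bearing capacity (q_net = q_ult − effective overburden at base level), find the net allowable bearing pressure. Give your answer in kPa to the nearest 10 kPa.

Effective surcharge at the founding depth q = γ·D_f = 19.7 × 1.1 = 21.67 kPa.
q_ult = c·N_c·s_c + q·N_q
     = 91.8 × 5.14 × 1.3 + 21.67 × 1
     = 613.41 + 21.67 = 635.08 kPa.
Net ultimate: q_net = 635.08 − 21.67 = 613.41 kPa.
q_all(net) = 613.41 / 2 = 306.7 kPa.

q_all(net) ≈ 310 kPa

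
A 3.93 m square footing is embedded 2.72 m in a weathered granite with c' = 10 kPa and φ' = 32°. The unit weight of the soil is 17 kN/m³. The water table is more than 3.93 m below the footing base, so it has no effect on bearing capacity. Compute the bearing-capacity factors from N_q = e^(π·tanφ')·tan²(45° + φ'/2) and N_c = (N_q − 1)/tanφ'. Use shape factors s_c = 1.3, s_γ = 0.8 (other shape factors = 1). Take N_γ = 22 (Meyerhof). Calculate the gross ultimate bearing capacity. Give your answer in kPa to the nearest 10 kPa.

q_ult ≈ 2120 kPa

tan32° = 0.6249, so N_q = e^(π×0.6249)·tan²(61°) = 7.121 × 3.255 = 23.18.
N_c = (23.18 − 1)/tan32° = 35.49.
Overburden at base level: q = 17 × 2.72 = 46.24 kPa.
Cohesion term c·N_c·s_c = 10 × 35.49 × 1.3 = 461.37 kPa; surcharge term q·N_q = 46.24 × 23.177 = 1071.7 kPa; self-weight term 0.5·γ·B·N_γ·s_γ = 0.5 × 17 × 3.93 × 22 × 0.8 = 587.93 kPa.
q_ult = 461.37 + 1071.7 + 587.93 = 2121 kPa.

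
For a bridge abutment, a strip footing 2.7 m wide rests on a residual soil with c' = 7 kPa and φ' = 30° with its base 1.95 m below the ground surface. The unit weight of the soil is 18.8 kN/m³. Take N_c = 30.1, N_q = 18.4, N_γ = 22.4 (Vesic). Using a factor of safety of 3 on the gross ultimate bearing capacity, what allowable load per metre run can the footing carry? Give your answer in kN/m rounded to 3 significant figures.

q = γ·D_f = 18.8 × 1.95 = 36.66 kPa.
c·N_c = 7 × 30.1 = 210.7 kPa
q·N_q = 36.66 × 18.4 = 674.54 kPa
0.5·γ·B·N_γ = 0.5 × 18.8 × 2.7 × 22.4 = 568.51 kPa
q_ult = 210.7 + 674.54 + 568.51 = 1453.8 kPa.
Gross allowable pressure q_all = 1453.8 / 3 = 484.59 kPa.
Allowable wall load = q_all × B = 484.59 × 2.7 = 1308.4 kN per metre run.

≈ 1310 kN/m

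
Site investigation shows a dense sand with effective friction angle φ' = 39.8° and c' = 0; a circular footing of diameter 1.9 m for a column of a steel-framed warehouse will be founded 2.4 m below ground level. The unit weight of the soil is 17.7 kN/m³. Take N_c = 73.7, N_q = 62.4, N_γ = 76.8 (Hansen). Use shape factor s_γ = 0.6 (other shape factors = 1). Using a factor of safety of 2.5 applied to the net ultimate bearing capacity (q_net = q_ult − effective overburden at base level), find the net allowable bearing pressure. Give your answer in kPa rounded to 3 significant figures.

Overburden at base level: q = 17.7 × 2.4 = 42.48 kPa.
Surcharge term q·N_q = 42.48 × 62.4 = 2650.8 kPa; self-weight term 0.5·γ·B·N_γ·s_γ = 0.5 × 17.7 × 1.9 × 76.8 × 0.6 = 774.84 kPa.
q_ult = 2650.8 + 774.84 = 3425.6 kPa.
Net ultimate: q_net = 3425.6 − 42.48 = 3383.1 kPa.
q_all(net) = 3383.1 / 2.5 = 1353.2 kPa.

q_all(net) ≈ 1350 kPa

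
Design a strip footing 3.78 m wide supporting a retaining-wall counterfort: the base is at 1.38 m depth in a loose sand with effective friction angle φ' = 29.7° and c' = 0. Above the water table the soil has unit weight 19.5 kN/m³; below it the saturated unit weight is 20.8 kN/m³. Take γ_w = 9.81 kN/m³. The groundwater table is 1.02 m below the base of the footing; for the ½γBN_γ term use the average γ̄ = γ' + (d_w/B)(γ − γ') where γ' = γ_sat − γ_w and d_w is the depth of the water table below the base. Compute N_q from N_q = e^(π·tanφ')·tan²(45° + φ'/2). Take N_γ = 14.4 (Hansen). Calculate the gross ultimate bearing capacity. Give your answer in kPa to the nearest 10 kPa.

q_ult ≈ 840 kPa

tan29.7° = 0.5704, so N_q = e^(π×0.5704)·tan²(59.85°) = 6.001 × 2.964 = 17.79.
Overburden at base level: q = 19.5 × 1.38 = 26.91 kPa.
The water table is 1.02 m below the base (< B = 3.78 m), so the ½γBN_γ term uses γ̄ = γ' + (d_w/B)(γ − γ') = 10.99 + (1.02/3.78)(19.5 − 10.99) = 13.286 kN/m³.
Surcharge term q·N_q = 26.91 × 17.787 = 478.65 kPa; self-weight term 0.5·γ·B·N_γ = 0.5 × 13.286 × 3.78 × 14.4 = 361.6 kPa.
q_ult = 478.65 + 361.6 = 840.25 kPa.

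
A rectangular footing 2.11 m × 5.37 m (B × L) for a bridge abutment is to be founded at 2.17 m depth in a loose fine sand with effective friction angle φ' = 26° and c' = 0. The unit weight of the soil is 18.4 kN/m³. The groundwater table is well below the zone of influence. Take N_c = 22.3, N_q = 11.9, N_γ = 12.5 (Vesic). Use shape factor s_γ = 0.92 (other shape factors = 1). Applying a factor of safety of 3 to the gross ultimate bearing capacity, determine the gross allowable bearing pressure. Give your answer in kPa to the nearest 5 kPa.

q_all ≈ 235 kPa

Effective surcharge at the founding depth q = γ·D_f = 18.4 × 2.17 = 39.928 kPa.
q_ult = q·N_q + 0.5·γ·B·N_γ·s_γ
     = 39.928 × 11.9 + 0.5 × 18.4 × 2.11 × 12.5 × 0.92
     = 475.14 + 223.24 = 698.38 kPa.
q_all = q_ult / FS = 698.38 / 3 = 232.79 kPa.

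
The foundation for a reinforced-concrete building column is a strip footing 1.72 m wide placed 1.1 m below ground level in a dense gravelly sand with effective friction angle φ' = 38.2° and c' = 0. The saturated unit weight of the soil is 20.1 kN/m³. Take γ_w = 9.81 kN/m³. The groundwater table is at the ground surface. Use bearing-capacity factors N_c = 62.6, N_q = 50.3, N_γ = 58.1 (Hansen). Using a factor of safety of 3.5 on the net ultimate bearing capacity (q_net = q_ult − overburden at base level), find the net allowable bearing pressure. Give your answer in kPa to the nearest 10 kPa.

Water table at ground surface, so effective unit weight γ' = 20.1 − 9.81 = 10.29 kN/m³ is used throughout; overburden q = 10.29 × 1.1 = 11.319 kPa; the same γ' applies in the ½γBN_γ term.
Surcharge term q·N_q = 11.319 × 50.3 = 569.35 kPa; self-weight term 0.5·γ·B·N_γ = 0.5 × 10.29 × 1.72 × 58.1 = 514.15 kPa.
q_ult = 569.35 + 514.15 = 1083.5 kPa.
q_net = 1083.5 − 11.319 = 1072.2 kPa.
q_all(net) = 1072.2 / 3.5 = 306.34 kPa.

q_all(net) ≈ 310 kPa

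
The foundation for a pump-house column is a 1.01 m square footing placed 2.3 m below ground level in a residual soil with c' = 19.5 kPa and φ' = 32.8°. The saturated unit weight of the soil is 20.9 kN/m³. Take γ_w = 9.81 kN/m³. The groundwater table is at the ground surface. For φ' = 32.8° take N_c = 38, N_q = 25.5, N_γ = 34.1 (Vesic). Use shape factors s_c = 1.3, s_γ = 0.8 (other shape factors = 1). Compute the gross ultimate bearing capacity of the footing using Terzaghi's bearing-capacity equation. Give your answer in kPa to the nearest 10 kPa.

q_ult ≈ 1770 kPa

With the water table at the surface the whole profile is submerged: γ' = 20.9 − 9.81 = 11.09 kN/m³, so q = γ'·D_f = 25.507 kPa; the same γ' applies in the ½γBN_γ term.
q_ult = c·N_c·s_c + q·N_q + 0.5·γ·B·N_γ·s_γ
     = 19.5 × 38 × 1.3 + 25.507 × 25.5 + 0.5 × 11.09 × 1.01 × 34.1 × 0.8
     = 963.3 + 650.43 + 152.78 = 1766.5 kPa.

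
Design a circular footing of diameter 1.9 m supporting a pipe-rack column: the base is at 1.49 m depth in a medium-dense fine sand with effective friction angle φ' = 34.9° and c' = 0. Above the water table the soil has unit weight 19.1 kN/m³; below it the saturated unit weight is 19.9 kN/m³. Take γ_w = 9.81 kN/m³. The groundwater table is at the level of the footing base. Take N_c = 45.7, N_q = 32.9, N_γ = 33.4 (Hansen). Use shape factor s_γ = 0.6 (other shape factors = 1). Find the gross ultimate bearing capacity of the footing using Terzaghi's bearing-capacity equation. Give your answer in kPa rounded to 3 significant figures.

Effective surcharge at the founding depth q = γ·D_f = 19.1 × 1.49 = 28.459 kPa.
The water table coincides with the base, so in the self-weight term γ → γ' = 10.09 kN/m³.
q_ult = q·N_q + 0.5·γ·B·N_γ·s_γ
     = 28.459 × 32.9 + 0.5 × 10.09 × 1.9 × 33.4 × 0.6
     = 936.3 + 192.09 = 1128.4 kPa.

q_ult ≈ 1130 kPa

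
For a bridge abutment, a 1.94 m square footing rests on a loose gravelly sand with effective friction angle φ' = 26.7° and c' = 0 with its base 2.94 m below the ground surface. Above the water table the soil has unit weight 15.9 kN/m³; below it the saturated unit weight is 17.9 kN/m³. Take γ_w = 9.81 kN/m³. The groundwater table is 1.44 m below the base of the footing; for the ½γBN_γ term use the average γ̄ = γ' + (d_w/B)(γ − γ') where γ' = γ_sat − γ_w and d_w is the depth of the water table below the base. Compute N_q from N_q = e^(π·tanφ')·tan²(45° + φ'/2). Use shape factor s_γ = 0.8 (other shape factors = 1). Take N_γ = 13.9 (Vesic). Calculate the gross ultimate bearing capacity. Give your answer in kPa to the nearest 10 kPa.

q_ult ≈ 750 kPa

tan26.7° = 0.5029, so N_q = e^(π×0.5029)·tan²(58.35°) = 4.855 × 2.632 = 12.78.
q = γ·D_f = 15.9 × 2.94 = 46.746 kPa.
γ' = 8.09 kN/m³; averaging over the depth B below the base, γ̄ = γ' + (d_w/B)(γ − γ') = 13.887 kN/m³.
q·N_q = 46.746 × 12.778 = 597.34 kPa
0.5·γ·B·N_γ·s_γ = 0.5 × 13.887 × 1.94 × 13.9 × 0.8 = 149.79 kPa
q_ult = 597.34 + 149.79 = 747.13 kPa.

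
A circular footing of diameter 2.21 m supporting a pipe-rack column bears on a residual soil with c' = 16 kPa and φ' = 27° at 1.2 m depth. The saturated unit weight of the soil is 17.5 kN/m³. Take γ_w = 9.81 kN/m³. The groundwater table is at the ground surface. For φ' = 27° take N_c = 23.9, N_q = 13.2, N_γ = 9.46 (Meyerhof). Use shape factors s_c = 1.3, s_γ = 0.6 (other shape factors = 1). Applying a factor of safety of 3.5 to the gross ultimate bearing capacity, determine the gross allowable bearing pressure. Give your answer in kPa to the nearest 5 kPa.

γ' = 17.5 − 9.81 = 7.69 kN/m³ (submerged throughout). q = 7.69 × 1.2 = 9.228 kPa; the same γ' applies in the ½γBN_γ term.
c·N_c·s_c = 16 × 23.9 × 1.3 = 497.12 kPa
q·N_q = 9.228 × 13.2 = 121.81 kPa
0.5·γ·B·N_γ·s_γ = 0.5 × 7.69 × 2.21 × 9.46 × 0.6 = 48.232 kPa
q_ult = 497.12 + 121.81 + 48.232 = 667.16 kPa.
q_all = q_ult / FS = 667.16 / 3.5 = 190.62 kPa.

q_all ≈ 190 kPa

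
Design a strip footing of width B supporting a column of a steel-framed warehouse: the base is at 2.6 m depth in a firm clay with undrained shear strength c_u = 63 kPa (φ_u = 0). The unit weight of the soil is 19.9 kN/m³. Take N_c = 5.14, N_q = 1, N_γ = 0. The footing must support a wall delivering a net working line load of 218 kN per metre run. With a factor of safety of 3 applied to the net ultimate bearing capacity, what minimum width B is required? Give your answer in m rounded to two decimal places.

Overburden at base level: q = 19.9 × 2.6 = 51.74 kPa.
Cohesion term c·N_c = 63 × 5.14 = 323.82 kPa; surcharge term q·N_q = 51.74 × 1 = 51.74 kPa.
q_ult = 323.82 + 51.74 = 375.56 kPa.
For φ = 0 the ½γBN_γ term vanishes, so q_ult is independent of B. q_net = 375.56 − 51.74 = 323.82 kPa; q_all(net) = 323.82/3 = 107.94 kPa.
Required width B = w / q_all(net) = 218 / 107.94 = 2.02 m.

B = 2.02 m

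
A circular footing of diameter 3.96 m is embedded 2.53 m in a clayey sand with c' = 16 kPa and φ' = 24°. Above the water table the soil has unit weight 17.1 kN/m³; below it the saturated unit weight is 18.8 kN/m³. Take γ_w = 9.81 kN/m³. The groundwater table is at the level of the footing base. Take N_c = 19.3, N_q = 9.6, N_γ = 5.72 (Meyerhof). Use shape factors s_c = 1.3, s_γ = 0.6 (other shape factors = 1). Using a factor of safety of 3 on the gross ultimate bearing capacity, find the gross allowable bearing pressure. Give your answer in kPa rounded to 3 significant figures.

q = γ·D_f = 17.1 × 2.53 = 43.263 kPa.
For the ½γBN_γ term take γ' = 18.8 − 9.81 = 8.99 kN/m³ (soil below base is submerged).
c·N_c·s_c = 16 × 19.3 × 1.3 = 401.44 kPa
q·N_q = 43.263 × 9.6 = 415.32 kPa
0.5·γ·B·N_γ·s_γ = 0.5 × 8.99 × 3.96 × 5.72 × 0.6 = 61.09 kPa
q_ult = 401.44 + 415.32 + 61.09 = 877.86 kPa.
q_all = 877.86 / 3 = 292.62 kPa.

q_all ≈ 293 kPa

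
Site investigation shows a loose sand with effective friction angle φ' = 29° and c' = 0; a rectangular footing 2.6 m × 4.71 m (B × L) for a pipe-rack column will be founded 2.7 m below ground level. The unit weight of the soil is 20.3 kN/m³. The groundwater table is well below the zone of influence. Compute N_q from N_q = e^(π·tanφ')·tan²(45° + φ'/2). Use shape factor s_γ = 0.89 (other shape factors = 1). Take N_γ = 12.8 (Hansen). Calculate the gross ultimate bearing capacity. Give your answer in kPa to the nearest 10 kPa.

tan29° = 0.5543, so N_q = e^(π×0.5543)·tan²(59.5°) = 5.705 × 2.882 = 16.44.
q = γ·D_f = 20.3 × 2.7 = 54.81 kPa.
q·N_q = 54.81 × 16.443 = 901.26 kPa
0.5·γ·B·N_γ·s_γ = 0.5 × 20.3 × 2.6 × 12.8 × 0.89 = 300.63 kPa
q_ult = 901.26 + 300.63 = 1201.9 kPa.

q_ult ≈ 1200 kPa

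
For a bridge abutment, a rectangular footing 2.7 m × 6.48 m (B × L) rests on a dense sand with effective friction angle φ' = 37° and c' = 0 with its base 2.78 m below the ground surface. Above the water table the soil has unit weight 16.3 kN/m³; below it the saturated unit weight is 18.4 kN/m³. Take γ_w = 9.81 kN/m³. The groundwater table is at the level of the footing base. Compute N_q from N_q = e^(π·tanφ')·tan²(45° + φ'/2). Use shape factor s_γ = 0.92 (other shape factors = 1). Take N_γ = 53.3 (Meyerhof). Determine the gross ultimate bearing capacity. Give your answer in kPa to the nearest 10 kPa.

q_ult ≈ 2510 kPa

tan37° = 0.7536, so N_q = e^(π×0.7536)·tan²(63.5°) = 10.669 × 4.023 = 42.92.
Overburden at base level: q = 16.3 × 2.78 = 45.314 kPa.
Below the base the soil is submerged, so the ½γBN_γ term uses γ' = 18.4 − 9.81 = 8.59 kN/m³.
Surcharge term q·N_q = 45.314 × 42.92 = 1944.9 kPa; self-weight term 0.5·γ·B·N_γ·s_γ = 0.5 × 8.59 × 2.7 × 53.3 × 0.92 = 568.65 kPa.
q_ult = 1944.9 + 568.65 = 2513.5 kPa.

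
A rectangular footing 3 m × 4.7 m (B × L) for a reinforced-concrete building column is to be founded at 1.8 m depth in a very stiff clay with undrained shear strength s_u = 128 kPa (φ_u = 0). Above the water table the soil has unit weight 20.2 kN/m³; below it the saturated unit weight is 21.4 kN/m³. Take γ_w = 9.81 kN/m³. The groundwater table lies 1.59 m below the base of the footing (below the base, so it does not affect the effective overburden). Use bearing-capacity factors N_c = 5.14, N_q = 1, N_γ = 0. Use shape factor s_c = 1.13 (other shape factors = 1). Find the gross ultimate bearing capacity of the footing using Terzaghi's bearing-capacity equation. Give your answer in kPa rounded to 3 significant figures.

Overburden at base level: q = 20.2 × 1.8 = 36.36 kPa.
Cohesion term c·N_c·s_c = 128 × 5.14 × 1.13 = 743.45 kPa; surcharge term q·N_q = 36.36 × 1 = 36.36 kPa.
q_ult = 743.45 + 36.36 = 779.81 kPa.

q_ult ≈ 780 kPa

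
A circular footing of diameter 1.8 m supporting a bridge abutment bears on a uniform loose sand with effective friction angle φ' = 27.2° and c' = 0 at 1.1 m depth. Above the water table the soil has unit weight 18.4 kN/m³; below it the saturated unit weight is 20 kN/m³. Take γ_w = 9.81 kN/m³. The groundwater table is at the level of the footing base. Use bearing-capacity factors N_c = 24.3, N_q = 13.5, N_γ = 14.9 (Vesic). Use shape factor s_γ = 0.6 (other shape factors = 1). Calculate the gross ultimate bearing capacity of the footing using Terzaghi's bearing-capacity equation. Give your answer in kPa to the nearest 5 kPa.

q_ult ≈ 355 kPa

Overburden at base level: q = 18.4 × 1.1 = 20.24 kPa.
Below the base the soil is submerged, so the ½γBN_γ term uses γ' = 20 − 9.81 = 10.19 kN/m³.
Surcharge term q·N_q = 20.24 × 13.5 = 273.24 kPa; self-weight term 0.5·γ·B·N_γ·s_γ = 0.5 × 10.19 × 1.8 × 14.9 × 0.6 = 81.989 kPa.
q_ult = 273.24 + 81.989 = 355.23 kPa.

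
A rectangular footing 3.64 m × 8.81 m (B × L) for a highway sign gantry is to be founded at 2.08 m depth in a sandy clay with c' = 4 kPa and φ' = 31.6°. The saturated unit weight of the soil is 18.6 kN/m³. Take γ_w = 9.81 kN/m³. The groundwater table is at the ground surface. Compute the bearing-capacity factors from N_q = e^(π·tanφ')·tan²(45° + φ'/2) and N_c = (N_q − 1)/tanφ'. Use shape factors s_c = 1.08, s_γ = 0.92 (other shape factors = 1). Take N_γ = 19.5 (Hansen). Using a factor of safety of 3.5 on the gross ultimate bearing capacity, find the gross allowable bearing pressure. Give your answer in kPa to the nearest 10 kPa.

q_all ≈ 240 kPa

N_q = e^(π·tan31.6°)·tan²(60.8°) = 22.12; N_c = (N_q − 1)/tanφ' = 34.33.
γ' = 18.6 − 9.81 = 8.79 kN/m³ (submerged throughout). q = 8.79 × 2.08 = 18.283 kPa; the same γ' applies in the ½γBN_γ term.
c·N_c·s_c = 4 × 34.326 × 1.08 = 148.29 kPa
q·N_q = 18.283 × 22.117 = 404.37 kPa
0.5·γ·B·N_γ·s_γ = 0.5 × 8.79 × 3.64 × 19.5 × 0.92 = 287 kPa
q_ult = 148.29 + 404.37 + 287 = 839.66 kPa.
q_all = 839.66 / 3.5 = 239.9 kPa.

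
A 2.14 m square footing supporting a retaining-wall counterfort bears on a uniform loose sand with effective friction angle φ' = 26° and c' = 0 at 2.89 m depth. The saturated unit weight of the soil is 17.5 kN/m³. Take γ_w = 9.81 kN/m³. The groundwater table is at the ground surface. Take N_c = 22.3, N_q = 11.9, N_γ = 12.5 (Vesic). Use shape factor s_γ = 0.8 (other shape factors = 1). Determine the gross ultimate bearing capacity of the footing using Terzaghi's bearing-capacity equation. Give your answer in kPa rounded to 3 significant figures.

γ' = 17.5 − 9.81 = 7.69 kN/m³ (submerged throughout). q = 7.69 × 2.89 = 22.224 kPa; the same γ' applies in the ½γBN_γ term.
q·N_q = 22.224 × 11.9 = 264.47 kPa
0.5·γ·B·N_γ·s_γ = 0.5 × 7.69 × 2.14 × 12.5 × 0.8 = 82.283 kPa
q_ult = 264.47 + 82.283 = 346.75 kPa.

q_ult ≈ 347 kPa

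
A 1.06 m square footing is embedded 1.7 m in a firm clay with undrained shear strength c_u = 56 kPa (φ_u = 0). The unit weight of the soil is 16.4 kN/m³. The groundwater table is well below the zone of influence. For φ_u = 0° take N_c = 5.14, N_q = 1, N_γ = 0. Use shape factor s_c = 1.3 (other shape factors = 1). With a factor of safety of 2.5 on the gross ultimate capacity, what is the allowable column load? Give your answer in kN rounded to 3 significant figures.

P_all ≈ 181 kN

q = γ·D_f = 16.4 × 1.7 = 27.88 kPa.
c·N_c·s_c = 56 × 5.14 × 1.3 = 374.19 kPa
q·N_q = 27.88 × 1 = 27.88 kPa
q_ult = 374.19 + 27.88 = 402.07 kPa.
Gross allowable pressure q_all = 402.07 / 2.5 = 160.83 kPa.
Footing area = 1.1236 m², so allowable column load = 160.83 × 1.1236 = 180.71 kN.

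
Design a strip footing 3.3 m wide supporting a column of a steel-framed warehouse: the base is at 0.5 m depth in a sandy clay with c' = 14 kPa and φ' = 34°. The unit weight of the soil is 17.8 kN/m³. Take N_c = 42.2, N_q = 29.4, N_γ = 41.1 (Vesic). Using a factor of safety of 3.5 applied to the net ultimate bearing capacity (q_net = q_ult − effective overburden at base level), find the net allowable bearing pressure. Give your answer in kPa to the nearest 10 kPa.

Effective surcharge at the founding depth q = γ·D_f = 17.8 × 0.5 = 8.9 kPa.
q_ult = c·N_c + q·N_q + 0.5·γ·B·N_γ
     = 14 × 42.2 + 8.9 × 29.4 + 0.5 × 17.8 × 3.3 × 41.1
     = 590.8 + 261.66 + 1207.1 = 2059.6 kPa.
Net ultimate: q_net = 2059.6 − 8.9 = 2050.7 kPa.
q_all(net) = 2050.7 / 3.5 = 585.9 kPa.

q_all(net) ≈ 590 kPa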